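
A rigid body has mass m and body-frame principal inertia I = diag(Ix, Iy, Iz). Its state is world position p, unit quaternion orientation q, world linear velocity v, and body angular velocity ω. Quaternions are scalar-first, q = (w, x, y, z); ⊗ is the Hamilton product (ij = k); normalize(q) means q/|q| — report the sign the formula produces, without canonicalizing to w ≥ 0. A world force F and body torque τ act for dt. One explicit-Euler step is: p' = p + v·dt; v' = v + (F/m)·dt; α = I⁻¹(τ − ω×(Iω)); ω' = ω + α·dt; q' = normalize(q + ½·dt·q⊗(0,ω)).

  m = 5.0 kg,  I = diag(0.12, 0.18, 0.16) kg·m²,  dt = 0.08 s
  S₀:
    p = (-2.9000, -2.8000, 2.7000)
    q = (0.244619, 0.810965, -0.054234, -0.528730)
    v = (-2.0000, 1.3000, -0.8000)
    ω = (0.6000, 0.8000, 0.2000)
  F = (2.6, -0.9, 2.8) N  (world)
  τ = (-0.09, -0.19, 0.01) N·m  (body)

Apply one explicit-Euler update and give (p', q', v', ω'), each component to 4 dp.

angular accel α = (-0.7233, -1.0289, -0.1175)
new body rate ω' = (0.5421, 0.7177, 0.1906)
2q̇ = q⊗(0,ω) = (-0.3374458, 0.5589086, -0.2837358, 0.7302362)
updated quaternion q' = (0.2309, 0.8326, -0.0655, -0.4991)
a = (0.5200, -0.1800, 0.5600)
p' = p + v·dt = (-3.0600, -2.6960, 2.6360)
v + (F/m)dt = (-1.9584, 1.2856, -0.7552)

p' = (-3.0600, -2.6960, 2.6360)
q' = (0.2309, 0.8326, -0.0655, -0.4991)
v' = (-1.9584, 1.2856, -0.7552)
ω' = (0.5421, 0.7177, 0.1906)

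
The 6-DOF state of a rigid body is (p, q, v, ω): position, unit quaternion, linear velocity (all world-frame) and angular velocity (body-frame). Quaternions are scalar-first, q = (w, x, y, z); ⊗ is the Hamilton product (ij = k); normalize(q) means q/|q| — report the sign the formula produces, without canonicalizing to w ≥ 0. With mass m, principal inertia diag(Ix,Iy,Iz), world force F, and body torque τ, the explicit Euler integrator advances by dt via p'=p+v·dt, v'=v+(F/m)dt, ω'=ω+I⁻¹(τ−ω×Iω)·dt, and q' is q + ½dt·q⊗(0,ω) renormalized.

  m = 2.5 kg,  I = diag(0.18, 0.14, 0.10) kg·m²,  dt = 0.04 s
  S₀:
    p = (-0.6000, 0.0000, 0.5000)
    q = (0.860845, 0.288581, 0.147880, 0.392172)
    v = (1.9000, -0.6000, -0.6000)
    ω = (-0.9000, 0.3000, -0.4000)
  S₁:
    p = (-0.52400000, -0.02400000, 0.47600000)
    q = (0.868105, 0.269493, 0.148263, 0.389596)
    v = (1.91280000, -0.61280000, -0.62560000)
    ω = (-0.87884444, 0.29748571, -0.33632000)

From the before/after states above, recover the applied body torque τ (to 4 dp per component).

τ = (0.1000, 0.0200, 0.1700)

Δω = ω₁−ω₀ = (0.02115556, -0.00251429, 0.06368000)
gyro term ω₀×Iω₀ = (0.0048, 0.0288, 0.0108)
I·α + gyro = (0.1000, 0.0200, 0.1700)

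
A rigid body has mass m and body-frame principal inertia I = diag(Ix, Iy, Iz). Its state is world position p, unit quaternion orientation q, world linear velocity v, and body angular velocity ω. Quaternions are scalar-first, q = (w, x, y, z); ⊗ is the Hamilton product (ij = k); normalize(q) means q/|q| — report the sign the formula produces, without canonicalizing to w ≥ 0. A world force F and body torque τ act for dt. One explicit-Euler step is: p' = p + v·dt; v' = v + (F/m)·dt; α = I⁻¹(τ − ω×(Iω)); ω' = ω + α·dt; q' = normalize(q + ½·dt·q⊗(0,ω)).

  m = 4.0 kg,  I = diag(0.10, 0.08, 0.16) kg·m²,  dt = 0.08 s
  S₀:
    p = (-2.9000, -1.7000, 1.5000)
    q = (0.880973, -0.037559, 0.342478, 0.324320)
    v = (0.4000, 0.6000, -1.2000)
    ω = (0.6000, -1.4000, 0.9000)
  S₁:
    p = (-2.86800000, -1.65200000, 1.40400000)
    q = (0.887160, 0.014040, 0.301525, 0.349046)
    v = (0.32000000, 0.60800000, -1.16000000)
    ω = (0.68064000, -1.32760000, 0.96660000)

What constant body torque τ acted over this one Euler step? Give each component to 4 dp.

rate change Δω = (0.08064000, 0.07240000, 0.06660000)
I·α + gyro = (0.0000, 0.0400, 0.1500)

τ = (0.0000, 0.0400, 0.1500)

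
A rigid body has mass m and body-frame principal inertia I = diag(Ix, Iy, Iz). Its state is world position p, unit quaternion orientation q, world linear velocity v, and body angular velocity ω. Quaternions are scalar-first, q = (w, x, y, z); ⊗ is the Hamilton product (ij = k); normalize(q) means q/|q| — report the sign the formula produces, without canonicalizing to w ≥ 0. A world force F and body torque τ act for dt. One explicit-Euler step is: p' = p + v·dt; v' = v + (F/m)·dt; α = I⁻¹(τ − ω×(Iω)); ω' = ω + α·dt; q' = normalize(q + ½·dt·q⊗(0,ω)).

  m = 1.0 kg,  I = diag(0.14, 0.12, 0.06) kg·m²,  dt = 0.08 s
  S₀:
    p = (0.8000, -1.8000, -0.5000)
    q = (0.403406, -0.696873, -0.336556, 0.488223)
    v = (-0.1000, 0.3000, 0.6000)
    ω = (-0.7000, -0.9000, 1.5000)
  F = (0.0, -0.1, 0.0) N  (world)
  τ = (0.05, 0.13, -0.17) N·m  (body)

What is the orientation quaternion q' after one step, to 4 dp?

q' = (0.3415, -0.7088, -0.3220, 0.5266)

q⊗(0,ω) = (-1.5230460, -0.3478175, 0.3404880, 0.9967055)
updated quaternion q' = (0.3415, -0.7088, -0.3220, 0.5266)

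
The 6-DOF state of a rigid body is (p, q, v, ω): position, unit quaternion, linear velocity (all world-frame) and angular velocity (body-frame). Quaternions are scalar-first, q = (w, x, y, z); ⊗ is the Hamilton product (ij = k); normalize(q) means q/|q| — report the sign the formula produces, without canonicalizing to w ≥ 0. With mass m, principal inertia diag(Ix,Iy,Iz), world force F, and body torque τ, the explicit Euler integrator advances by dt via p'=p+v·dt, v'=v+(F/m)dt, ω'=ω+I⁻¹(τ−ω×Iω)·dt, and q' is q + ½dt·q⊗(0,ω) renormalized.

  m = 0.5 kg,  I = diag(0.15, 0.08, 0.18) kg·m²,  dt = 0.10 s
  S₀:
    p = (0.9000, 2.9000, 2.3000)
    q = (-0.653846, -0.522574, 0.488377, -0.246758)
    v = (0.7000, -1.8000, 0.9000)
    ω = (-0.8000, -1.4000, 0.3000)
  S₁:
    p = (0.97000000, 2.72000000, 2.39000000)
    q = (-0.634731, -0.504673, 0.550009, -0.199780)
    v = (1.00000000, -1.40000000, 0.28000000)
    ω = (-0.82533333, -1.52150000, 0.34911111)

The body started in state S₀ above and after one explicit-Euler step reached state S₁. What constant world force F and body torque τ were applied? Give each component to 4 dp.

F = (1.5000, 2.0000, -3.1000)
τ = (-0.0800, -0.0900, 0.0100)

rate change Δω = (-0.02533333, -0.12150000, 0.04911111)
gyro term ω₀×Iω₀ = (-0.0420, 0.0072, -0.0784)
τ = I·(Δω/dt) + ω₀×(Iω₀) = (-0.0800, -0.0900, 0.0100)
v₁ − v₀ = (0.30000000, 0.40000000, -0.62000000)
m·(v₁−v₀)/dt = (1.5000, 2.0000, -3.1000)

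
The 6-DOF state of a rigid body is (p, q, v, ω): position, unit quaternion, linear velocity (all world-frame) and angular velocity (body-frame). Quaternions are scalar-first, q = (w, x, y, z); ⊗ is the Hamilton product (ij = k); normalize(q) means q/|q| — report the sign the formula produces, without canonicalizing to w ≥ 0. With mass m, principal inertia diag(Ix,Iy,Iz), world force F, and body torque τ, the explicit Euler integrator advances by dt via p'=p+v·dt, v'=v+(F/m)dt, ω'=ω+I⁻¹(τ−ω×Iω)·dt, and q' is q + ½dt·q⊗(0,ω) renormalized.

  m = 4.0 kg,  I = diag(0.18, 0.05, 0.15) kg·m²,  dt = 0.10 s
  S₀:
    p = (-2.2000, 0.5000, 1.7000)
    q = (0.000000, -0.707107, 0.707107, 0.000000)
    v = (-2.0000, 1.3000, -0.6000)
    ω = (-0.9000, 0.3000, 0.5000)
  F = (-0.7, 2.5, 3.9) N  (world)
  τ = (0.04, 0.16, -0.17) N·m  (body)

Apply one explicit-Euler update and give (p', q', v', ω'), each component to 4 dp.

gyro term ω×Iω = (0.0150, -0.0135, 0.0351)
angular accel α = (0.1389, 3.4700, -1.3673)
ω + α·dt = (-0.8861, 0.6470, 0.3633)
2q̇ = q⊗(0,ω) = (-0.8485284, 0.3535535, 0.3535535, 0.4242642)
updated quaternion q' = (-0.0424, -0.6884, 0.7237, 0.0212)
p + v·dt = (-2.4000, 0.6300, 1.6400)
new velocity v' = (-2.0175, 1.3625, -0.5025)

p' = (-2.4000, 0.6300, 1.6400)
q' = (-0.0424, -0.6884, 0.7237, 0.0212)
v' = (-2.0175, 1.3625, -0.5025)
ω' = (-0.8861, 0.6470, 0.3633)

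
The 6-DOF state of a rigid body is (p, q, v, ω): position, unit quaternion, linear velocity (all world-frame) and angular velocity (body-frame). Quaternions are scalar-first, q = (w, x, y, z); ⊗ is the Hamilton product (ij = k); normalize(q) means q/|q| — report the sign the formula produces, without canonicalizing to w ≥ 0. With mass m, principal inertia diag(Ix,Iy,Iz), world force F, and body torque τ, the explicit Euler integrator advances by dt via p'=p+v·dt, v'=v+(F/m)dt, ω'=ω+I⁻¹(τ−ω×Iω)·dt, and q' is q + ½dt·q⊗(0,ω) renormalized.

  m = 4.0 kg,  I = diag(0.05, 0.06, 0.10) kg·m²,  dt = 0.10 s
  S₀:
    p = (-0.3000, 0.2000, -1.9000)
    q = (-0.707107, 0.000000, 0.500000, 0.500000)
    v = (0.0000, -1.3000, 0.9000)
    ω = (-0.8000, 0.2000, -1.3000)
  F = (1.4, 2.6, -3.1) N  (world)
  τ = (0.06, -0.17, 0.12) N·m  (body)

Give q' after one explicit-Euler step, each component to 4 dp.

q' = (-0.6776, -0.0092, 0.4715, 0.5643)

2q̇ = q⊗(0,ω) = (0.5500000, -0.1843144, -0.5414214, 1.3192391)
updated quaternion q' = (-0.6776, -0.0092, 0.4715, 0.5643)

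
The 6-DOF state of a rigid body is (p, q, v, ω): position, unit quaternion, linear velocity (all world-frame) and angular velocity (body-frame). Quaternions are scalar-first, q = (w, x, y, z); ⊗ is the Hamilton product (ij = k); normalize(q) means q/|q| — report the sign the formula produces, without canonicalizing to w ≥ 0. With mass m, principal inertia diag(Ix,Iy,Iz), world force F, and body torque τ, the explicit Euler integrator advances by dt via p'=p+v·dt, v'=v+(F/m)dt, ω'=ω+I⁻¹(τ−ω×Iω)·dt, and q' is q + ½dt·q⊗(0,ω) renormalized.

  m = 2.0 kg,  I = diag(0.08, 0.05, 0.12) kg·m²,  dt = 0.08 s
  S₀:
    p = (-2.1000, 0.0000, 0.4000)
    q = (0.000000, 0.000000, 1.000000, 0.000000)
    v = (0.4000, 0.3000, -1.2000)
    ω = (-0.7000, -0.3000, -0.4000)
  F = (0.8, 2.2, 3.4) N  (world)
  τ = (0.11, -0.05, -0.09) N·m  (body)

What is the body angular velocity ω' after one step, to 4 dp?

α = I⁻¹(τ − ω×Iω) = (1.2700, -0.7760, -0.6975)
new body rate ω' = (-0.5984, -0.3621, -0.4558)

ω' = (-0.5984, -0.3621, -0.4558)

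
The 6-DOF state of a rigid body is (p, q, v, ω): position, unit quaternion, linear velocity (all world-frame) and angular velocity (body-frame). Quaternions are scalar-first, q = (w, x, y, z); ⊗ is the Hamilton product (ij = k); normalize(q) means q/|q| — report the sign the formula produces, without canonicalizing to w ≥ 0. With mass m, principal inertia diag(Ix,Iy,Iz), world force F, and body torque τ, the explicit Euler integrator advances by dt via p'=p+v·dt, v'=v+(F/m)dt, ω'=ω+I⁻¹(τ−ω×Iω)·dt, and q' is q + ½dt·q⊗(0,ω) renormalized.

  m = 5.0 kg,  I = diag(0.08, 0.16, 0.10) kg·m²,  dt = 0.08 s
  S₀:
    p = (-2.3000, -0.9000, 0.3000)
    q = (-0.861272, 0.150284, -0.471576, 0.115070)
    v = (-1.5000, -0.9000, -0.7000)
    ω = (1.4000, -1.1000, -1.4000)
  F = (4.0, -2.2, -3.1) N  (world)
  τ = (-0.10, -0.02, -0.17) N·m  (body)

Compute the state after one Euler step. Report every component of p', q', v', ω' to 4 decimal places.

(τ − ω×Iω)/I = (-0.0950, -0.3700, -0.4680)
ω' = ω + α·dt = (1.3924, -1.1296, -1.4374)
2q̇ = q⊗(0,ω) = (-0.5680332, -0.4189974, 1.3188948, 1.7006748)
q + ½dt·q⊗(0,ω), renormalized = (-0.8804, 0.1330, -0.4171, 0.1824)
a = F/m = (0.8000, -0.4400, -0.6200)
new position p' = (-2.4200, -0.9720, 0.2440)
v' = v + a·dt = (-1.4360, -0.9352, -0.7496)

p' = (-2.4200, -0.9720, 0.2440)
q' = (-0.8804, 0.1330, -0.4171, 0.1824)
v' = (-1.4360, -0.9352, -0.7496)
ω' = (1.3924, -1.1296, -1.4374)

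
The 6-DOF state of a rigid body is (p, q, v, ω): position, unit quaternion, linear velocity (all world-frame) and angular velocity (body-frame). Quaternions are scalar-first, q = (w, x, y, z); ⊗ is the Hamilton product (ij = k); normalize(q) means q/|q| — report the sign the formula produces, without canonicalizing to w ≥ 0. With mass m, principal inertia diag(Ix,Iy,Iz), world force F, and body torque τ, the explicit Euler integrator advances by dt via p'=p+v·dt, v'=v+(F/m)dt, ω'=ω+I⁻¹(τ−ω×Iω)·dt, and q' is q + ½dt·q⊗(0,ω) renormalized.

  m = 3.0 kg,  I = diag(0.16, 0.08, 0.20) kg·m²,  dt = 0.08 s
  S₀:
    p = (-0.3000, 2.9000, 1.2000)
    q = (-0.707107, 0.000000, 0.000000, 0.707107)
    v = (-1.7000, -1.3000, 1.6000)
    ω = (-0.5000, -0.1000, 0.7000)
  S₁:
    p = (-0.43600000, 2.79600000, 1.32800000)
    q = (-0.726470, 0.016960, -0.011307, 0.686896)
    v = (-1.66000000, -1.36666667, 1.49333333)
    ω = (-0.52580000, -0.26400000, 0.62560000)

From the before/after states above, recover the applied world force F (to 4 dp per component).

v₁ − v₀ = (0.04000000, -0.06666667, -0.10666667)
applied force F = (1.5000, -2.5000, -4.0000)

F = (1.5000, -2.5000, -4.0000)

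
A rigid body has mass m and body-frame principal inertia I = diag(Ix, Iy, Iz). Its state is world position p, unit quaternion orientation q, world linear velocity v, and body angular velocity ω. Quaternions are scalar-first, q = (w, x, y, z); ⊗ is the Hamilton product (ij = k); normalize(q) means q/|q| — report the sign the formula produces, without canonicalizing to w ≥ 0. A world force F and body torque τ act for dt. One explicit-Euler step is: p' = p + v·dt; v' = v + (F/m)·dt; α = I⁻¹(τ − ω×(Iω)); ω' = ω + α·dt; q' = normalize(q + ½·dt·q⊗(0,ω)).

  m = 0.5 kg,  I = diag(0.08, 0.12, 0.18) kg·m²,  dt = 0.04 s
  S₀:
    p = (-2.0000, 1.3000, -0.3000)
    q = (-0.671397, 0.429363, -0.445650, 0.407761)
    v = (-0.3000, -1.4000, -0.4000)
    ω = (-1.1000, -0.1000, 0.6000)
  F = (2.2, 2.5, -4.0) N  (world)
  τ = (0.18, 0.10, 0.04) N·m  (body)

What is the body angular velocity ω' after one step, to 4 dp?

ω' = (-1.0082, -0.0887, 0.6079)

precession coupling ω×(Iω) = (-0.0036, 0.0660, 0.0044)
angular accel α = (2.2950, 0.2833, 0.1978)
new body rate ω' = (-1.0082, -0.0887, 0.6079)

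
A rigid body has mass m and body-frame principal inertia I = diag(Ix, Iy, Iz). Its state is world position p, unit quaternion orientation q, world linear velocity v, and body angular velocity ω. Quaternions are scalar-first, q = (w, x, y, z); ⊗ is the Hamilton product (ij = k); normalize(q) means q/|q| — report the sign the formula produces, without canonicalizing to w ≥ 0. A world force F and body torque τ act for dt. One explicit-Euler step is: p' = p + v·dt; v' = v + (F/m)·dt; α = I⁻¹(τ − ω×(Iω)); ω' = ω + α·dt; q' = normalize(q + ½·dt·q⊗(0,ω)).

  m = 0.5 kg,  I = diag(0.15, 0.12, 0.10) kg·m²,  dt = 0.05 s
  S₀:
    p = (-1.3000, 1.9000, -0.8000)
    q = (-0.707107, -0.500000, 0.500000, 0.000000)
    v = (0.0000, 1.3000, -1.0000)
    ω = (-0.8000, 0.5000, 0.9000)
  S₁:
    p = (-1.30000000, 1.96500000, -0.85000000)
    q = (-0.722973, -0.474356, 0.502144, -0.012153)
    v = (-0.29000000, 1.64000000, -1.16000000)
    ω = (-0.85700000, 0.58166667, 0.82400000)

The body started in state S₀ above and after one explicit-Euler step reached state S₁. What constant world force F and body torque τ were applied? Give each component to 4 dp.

Δω = ω₁−ω₀ = (-0.05700000, 0.08166667, -0.07600000)
τ = I·(Δω/dt) + ω₀×(Iω₀) = (-0.1800, 0.1600, -0.1400)
Δv = v₁−v₀ = (-0.29000000, 0.34000000, -0.16000000)
applied force F = (-2.9000, 3.4000, -1.6000)

F = (-2.9000, 3.4000, -1.6000)
τ = (-0.1800, 0.1600, -0.1400)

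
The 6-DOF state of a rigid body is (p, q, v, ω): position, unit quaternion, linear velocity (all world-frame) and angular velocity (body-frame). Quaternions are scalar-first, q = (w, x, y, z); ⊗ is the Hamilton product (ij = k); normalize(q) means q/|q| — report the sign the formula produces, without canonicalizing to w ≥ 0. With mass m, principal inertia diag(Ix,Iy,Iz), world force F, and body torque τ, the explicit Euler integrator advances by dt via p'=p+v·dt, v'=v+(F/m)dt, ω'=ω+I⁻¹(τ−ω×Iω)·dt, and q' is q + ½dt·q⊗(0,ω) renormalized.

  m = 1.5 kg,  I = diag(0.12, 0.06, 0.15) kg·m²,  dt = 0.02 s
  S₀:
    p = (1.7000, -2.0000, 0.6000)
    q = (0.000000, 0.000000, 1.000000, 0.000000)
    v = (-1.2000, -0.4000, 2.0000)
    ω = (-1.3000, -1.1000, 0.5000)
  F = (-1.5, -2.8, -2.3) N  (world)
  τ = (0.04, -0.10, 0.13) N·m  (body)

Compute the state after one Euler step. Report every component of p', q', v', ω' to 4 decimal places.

linear accel F/m = (-1.0000, -1.8667, -1.5333)
p' = p + v·dt = (1.6760, -2.0080, 0.6400)
new velocity v' = (-1.2200, -0.4373, 1.9693)
angular accel α = (0.7458, -1.9917, 1.4387)
ω + α·dt = (-1.2851, -1.1398, 0.5288)
2q̇ = q⊗(0,ω) = (1.1000000, 0.5000000, 0.0000000, 1.3000000)
q' = normalize(q + ½dt·q⊗(0,ω)) = (0.0110, 0.0050, 0.9998, 0.0130)

p' = (1.6760, -2.0080, 0.6400)
q' = (0.0110, 0.0050, 0.9998, 0.0130)
v' = (-1.2200, -0.4373, 1.9693)
ω' = (-1.2851, -1.1398, 0.5288)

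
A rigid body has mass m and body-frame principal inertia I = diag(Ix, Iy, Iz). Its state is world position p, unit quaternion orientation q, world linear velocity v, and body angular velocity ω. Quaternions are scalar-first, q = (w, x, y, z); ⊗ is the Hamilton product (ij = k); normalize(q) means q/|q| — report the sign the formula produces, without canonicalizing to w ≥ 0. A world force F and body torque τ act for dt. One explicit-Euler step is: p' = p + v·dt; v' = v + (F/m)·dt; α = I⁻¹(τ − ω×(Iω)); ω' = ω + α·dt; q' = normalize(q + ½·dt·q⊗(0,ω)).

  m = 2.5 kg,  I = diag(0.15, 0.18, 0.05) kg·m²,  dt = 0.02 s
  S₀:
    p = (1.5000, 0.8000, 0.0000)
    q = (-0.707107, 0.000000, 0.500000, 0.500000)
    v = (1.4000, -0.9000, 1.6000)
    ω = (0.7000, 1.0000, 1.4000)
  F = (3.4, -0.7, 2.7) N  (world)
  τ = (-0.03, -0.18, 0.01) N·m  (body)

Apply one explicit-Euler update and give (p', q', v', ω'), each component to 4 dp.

p' = (1.5280, 0.7820, 0.0320)
q' = (-0.7190, -0.0029, 0.4963, 0.4865)
v' = (1.4272, -0.9056, 1.6216)
ω' = (0.7203, 0.9691, 1.3956)

new position p' = (1.5280, 0.7820, 0.0320)
v + (F/m)dt = (1.4272, -0.9056, 1.6216)
(τ − ω×Iω)/I = (1.0133, -1.5444, -0.2200)
ω + α·dt = (0.7203, 0.9691, 1.3956)
q⊗(0,ω) = (-1.2000000, -0.2949749, -0.3571070, -1.3399498)
updated quaternion q' = (-0.7190, -0.0029, 0.4963, 0.4865)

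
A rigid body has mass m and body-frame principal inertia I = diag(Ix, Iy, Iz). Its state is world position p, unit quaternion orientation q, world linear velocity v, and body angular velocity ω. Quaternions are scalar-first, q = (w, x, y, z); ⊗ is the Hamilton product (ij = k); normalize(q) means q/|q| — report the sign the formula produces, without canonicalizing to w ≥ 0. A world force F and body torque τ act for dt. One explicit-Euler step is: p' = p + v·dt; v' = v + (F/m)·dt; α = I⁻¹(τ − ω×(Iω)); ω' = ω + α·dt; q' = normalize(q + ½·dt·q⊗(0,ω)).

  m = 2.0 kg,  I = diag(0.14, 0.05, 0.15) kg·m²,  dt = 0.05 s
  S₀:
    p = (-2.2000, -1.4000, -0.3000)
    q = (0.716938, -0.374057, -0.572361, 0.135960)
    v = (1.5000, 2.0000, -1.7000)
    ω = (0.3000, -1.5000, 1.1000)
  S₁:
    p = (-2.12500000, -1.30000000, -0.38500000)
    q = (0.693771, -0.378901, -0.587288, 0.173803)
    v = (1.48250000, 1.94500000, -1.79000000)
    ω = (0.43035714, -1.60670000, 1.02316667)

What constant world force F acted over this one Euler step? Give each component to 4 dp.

F = (-0.7000, -2.2000, -3.6000)

v₁ − v₀ = (-0.01750000, -0.05500000, -0.09000000)
F = m·Δv/dt = (-0.7000, -2.2000, -3.6000)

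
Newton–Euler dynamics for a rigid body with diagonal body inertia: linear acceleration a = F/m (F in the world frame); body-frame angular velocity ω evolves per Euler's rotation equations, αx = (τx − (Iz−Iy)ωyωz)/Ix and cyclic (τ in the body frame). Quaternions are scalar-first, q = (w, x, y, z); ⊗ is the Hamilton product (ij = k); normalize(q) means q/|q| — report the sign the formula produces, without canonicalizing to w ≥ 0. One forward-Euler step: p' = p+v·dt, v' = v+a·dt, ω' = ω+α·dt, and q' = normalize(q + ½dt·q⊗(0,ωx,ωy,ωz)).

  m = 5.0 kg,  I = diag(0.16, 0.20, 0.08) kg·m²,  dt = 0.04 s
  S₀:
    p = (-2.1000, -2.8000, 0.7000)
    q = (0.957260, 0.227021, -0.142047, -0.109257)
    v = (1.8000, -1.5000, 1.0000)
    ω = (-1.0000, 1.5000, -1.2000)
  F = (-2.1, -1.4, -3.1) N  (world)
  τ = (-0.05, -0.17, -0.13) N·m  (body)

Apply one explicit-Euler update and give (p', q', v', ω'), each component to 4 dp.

p' = (-2.0280, -2.8600, 0.7400)
q' = (0.9625, 0.2144, -0.1056, -0.1281)
v' = (1.7832, -1.5112, 0.9752)
ω' = (-1.0665, 1.4468, -1.2350)

(τ − ω×Iω)/I = (-1.6625, -1.3300, -0.8750)
ω + α·dt = (-1.0665, 1.4468, -1.2350)
q⊗(0,ω) = (0.3089831, -0.6229181, 1.8175722, -0.9502275)
q + ½dt·q⊗(0,ω), renormalized = (0.9625, 0.2144, -0.1056, -0.1281)
a = (-0.4200, -0.2800, -0.6200)
p + v·dt = (-2.0280, -2.8600, 0.7400)
v' = v + a·dt = (1.7832, -1.5112, 0.9752)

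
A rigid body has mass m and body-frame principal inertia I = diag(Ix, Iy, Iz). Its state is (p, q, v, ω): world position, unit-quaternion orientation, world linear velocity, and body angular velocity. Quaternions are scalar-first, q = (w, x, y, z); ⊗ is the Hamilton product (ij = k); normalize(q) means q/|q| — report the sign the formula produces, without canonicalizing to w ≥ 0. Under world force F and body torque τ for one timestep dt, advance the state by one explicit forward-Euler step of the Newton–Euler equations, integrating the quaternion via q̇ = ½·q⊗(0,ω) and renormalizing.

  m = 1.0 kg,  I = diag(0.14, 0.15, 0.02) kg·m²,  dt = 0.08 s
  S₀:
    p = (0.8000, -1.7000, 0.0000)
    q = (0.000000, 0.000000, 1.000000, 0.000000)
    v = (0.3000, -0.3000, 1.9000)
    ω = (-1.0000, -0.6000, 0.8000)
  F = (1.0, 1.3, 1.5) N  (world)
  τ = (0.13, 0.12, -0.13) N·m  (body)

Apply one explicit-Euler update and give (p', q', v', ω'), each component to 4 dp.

α = I⁻¹(τ − ω×Iω) = (0.4829, 1.4400, -6.8000)
ω' = ω + α·dt = (-0.9614, -0.4848, 0.2560)
q⊗(0,ω) = (0.6000000, 0.8000000, 0.0000000, 1.0000000)
updated quaternion q' = (0.0240, 0.0319, 0.9984, 0.0399)
new position p' = (0.8240, -1.7240, 0.1520)
v' = v + a·dt = (0.3800, -0.1960, 2.0200)

p' = (0.8240, -1.7240, 0.1520)
q' = (0.0240, 0.0319, 0.9984, 0.0399)
v' = (0.3800, -0.1960, 2.0200)
ω' = (-0.9614, -0.4848, 0.2560)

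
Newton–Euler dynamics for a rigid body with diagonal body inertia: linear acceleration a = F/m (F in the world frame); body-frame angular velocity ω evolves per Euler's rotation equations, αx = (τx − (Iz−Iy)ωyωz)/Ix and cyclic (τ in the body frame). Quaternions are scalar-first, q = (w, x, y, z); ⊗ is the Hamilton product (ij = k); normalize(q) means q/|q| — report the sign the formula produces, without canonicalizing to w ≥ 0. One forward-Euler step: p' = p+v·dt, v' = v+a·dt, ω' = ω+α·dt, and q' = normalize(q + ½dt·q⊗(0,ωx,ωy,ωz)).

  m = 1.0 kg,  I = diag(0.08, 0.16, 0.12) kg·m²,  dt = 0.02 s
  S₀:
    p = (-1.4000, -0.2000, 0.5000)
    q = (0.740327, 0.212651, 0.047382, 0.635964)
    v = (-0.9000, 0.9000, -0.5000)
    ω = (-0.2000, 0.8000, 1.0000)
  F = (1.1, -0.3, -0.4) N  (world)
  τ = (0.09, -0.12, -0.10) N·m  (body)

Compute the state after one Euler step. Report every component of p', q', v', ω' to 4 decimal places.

p' = (-1.4180, -0.1820, 0.4900)
q' = (0.7340, 0.2065, 0.0499, 0.6451)
v' = (-0.8780, 0.8940, -0.5080)
ω' = (-0.1695, 0.7840, 0.9855)

precession coupling ω×(Iω) = (-0.0320, 0.0080, -0.0128)
α = I⁻¹(τ − ω×Iω) = (1.5250, -0.8000, -0.7267)
ω + α·dt = (-0.1695, 0.7840, 0.9855)
Hamilton product q⊗(0,ω) = (-0.6313394, -0.6094546, 0.2524178, 0.9199242)
updated quaternion q' = (0.7340, 0.2065, 0.0499, 0.6451)
linear accel F/m = (1.1000, -0.3000, -0.4000)
p' = p + v·dt = (-1.4180, -0.1820, 0.4900)
v' = v + a·dt = (-0.8780, 0.8940, -0.5080)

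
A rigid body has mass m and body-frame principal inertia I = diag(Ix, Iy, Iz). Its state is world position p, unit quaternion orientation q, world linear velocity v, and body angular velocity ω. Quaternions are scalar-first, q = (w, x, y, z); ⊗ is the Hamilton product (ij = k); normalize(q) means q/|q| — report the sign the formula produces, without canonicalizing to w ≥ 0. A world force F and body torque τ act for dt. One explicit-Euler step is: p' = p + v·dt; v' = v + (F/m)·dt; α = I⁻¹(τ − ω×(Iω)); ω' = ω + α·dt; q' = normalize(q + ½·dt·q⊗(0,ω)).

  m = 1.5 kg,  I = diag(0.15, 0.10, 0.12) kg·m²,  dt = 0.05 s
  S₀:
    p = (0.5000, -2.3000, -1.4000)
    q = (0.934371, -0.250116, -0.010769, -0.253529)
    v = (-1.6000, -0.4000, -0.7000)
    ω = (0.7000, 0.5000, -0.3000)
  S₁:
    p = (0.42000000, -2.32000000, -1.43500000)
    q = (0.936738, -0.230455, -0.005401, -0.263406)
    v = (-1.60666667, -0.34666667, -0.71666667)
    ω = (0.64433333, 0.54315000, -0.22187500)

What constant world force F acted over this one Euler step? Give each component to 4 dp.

Δv = v₁−v₀ = (-0.00666667, 0.05333333, -0.01666667)
F = m·Δv/dt = (-0.2000, 1.6000, -0.5000)

F = (-0.2000, 1.6000, -0.5000)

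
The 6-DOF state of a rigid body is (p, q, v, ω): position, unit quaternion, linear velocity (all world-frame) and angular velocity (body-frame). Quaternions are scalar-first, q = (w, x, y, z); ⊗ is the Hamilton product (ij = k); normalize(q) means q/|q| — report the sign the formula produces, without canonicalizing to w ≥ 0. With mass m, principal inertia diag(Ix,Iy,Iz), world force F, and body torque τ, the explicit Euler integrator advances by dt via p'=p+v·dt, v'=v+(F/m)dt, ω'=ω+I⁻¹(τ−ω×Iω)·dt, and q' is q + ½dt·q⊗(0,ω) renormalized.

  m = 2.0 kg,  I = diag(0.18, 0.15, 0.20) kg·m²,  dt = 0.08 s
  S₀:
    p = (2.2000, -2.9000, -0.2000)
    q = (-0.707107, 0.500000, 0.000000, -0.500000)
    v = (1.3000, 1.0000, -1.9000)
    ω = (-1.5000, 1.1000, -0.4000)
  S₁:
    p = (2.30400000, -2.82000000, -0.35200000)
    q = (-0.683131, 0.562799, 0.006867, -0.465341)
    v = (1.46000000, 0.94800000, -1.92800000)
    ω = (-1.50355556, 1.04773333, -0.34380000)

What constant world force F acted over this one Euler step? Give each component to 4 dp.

Δv = v₁−v₀ = (0.16000000, -0.05200000, -0.02800000)
applied force F = (4.0000, -1.3000, -0.7000)

F = (4.0000, -1.3000, -0.7000)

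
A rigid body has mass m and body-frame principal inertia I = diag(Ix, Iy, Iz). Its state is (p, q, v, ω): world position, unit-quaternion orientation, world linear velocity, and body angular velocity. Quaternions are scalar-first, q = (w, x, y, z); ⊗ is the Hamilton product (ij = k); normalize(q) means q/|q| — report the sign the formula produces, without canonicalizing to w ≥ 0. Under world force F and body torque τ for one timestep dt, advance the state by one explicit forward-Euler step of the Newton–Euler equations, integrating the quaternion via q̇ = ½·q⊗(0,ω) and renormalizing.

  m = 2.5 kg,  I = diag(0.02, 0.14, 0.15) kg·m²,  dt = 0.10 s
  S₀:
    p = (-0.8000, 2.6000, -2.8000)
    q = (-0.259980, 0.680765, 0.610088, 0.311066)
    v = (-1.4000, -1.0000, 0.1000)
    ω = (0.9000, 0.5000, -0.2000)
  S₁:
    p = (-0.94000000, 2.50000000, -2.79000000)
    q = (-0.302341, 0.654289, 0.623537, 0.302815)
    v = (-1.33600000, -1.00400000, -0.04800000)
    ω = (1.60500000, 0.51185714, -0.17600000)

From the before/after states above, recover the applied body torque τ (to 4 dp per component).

τ = (0.1400, 0.0400, 0.0900)

ω₁ − ω₀ = (0.70500000, 0.01185714, 0.02400000)
precession coupling = (-0.0010, 0.0234, 0.0540)
I·α + gyro = (0.1400, 0.0400, 0.0900)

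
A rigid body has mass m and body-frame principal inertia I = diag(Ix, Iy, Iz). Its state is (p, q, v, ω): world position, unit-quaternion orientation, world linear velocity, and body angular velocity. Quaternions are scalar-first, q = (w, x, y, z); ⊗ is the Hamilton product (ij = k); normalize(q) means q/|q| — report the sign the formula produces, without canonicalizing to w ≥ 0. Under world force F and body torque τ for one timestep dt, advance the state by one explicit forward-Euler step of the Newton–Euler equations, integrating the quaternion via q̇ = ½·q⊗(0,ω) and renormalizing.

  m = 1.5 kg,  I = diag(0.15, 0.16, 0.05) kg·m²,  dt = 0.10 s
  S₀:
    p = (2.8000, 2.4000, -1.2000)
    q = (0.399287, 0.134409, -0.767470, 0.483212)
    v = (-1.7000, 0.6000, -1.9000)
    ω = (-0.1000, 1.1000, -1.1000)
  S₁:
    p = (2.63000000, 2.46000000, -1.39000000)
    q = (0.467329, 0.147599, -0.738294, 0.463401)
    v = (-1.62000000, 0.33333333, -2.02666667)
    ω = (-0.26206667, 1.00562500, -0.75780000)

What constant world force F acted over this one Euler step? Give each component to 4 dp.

F = (1.2000, -4.0000, -1.9000)

Δv = v₁−v₀ = (0.08000000, -0.26666667, -0.12666667)
applied force F = (1.2000, -4.0000, -1.9000)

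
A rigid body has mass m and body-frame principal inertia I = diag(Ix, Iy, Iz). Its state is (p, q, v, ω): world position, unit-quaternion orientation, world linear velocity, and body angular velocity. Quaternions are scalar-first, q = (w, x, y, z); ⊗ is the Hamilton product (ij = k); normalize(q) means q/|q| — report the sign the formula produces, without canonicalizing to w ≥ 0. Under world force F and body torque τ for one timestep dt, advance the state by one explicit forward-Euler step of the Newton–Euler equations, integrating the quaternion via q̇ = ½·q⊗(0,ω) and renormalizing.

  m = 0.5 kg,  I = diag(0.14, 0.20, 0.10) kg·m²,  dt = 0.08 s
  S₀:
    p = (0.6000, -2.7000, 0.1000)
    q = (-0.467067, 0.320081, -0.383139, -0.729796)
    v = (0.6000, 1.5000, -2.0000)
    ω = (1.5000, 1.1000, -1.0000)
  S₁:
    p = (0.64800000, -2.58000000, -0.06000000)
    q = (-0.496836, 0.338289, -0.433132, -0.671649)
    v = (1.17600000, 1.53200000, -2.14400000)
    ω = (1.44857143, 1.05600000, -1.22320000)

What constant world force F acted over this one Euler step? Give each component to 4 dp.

velocity change Δv = (0.57600000, 0.03200000, -0.14400000)
m·(v₁−v₀)/dt = (3.6000, 0.2000, -0.9000)

F = (3.6000, 0.2000, -0.9000)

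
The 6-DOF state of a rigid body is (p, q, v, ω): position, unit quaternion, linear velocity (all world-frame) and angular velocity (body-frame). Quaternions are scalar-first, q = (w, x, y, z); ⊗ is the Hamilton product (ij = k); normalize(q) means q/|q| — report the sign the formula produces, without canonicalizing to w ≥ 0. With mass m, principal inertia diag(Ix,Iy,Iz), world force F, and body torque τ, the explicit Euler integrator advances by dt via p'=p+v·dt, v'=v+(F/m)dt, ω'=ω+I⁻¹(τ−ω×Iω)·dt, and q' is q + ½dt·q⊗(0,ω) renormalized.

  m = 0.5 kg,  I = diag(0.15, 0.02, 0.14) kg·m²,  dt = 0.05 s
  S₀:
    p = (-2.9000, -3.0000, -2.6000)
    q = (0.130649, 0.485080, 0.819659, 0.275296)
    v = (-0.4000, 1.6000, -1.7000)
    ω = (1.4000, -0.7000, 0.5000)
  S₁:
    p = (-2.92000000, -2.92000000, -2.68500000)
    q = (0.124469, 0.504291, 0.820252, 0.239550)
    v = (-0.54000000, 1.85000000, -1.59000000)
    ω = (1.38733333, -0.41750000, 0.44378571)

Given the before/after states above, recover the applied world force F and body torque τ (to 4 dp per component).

F = (-1.4000, 2.5000, 1.1000)
τ = (-0.0800, 0.1200, -0.0300)

ω₁ − ω₀ = (-0.01266667, 0.28250000, -0.05621429)
gyro term ω₀×Iω₀ = (-0.0420, 0.0070, 0.1274)
I·α + gyro = (-0.0800, 0.1200, -0.0300)
velocity change Δv = (-0.14000000, 0.25000000, 0.11000000)
m·(v₁−v₀)/dt = (-1.4000, 2.5000, 1.1000)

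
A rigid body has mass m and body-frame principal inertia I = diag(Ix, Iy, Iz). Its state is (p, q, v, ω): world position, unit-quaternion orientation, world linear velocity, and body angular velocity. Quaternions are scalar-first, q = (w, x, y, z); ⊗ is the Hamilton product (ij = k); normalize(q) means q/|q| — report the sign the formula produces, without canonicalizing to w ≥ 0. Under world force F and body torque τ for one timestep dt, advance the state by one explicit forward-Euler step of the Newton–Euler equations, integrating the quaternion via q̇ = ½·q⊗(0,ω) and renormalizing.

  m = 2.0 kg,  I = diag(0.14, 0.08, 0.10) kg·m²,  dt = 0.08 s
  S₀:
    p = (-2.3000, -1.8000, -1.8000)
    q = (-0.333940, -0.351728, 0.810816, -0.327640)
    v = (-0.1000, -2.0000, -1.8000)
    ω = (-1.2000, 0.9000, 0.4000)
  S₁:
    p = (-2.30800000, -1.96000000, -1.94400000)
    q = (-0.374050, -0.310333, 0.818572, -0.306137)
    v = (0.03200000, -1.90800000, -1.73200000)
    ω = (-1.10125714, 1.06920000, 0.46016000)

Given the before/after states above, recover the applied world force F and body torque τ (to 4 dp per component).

F = (3.3000, 2.3000, 1.7000)
τ = (0.1800, 0.1500, 0.1400)

rate change Δω = (0.09874286, 0.16920000, 0.06016000)
gyro term ω₀×Iω₀ = (0.0072, -0.0192, 0.0648)
applied torque τ = (0.1800, 0.1500, 0.1400)
v₁ − v₀ = (0.13200000, 0.09200000, 0.06800000)
applied force F = (3.3000, 2.3000, 1.7000)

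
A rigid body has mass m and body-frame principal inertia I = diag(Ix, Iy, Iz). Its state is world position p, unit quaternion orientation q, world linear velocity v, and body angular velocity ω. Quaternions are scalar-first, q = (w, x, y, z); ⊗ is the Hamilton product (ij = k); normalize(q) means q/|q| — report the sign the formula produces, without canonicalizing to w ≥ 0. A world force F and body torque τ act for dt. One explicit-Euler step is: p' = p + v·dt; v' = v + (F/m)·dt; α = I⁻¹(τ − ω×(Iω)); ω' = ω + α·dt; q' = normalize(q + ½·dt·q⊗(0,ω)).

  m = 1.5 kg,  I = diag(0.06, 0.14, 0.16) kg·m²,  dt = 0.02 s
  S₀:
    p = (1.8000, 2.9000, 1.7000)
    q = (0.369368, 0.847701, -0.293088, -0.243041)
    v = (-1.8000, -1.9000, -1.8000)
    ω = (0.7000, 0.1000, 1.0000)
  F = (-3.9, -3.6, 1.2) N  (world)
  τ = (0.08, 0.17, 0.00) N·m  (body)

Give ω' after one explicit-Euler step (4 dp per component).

angular accel α = (1.3000, 1.7143, -0.0350)
ω' = ω + α·dt = (0.7260, 0.1343, 0.9993)

ω' = (0.7260, 0.1343, 0.9993)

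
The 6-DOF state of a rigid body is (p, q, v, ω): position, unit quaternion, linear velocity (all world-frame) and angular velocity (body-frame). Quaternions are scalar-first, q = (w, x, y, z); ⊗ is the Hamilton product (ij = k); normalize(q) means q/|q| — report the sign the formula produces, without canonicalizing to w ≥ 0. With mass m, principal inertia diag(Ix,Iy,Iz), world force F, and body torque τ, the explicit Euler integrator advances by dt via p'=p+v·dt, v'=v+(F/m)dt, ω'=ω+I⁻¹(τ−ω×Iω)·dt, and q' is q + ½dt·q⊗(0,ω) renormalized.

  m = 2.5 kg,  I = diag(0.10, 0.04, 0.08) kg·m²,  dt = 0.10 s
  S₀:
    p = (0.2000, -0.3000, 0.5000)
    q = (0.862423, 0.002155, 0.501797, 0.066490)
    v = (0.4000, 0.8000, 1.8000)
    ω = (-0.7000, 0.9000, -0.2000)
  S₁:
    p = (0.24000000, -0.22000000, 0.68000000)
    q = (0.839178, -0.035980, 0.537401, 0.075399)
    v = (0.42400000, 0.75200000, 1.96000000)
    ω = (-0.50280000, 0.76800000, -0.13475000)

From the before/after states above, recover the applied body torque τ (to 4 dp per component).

rate change Δω = (0.19720000, -0.13200000, 0.06525000)
precession coupling = (-0.0072, 0.0028, 0.0378)
I·α + gyro = (0.1900, -0.0500, 0.0900)

τ = (0.1900, -0.0500, 0.0900)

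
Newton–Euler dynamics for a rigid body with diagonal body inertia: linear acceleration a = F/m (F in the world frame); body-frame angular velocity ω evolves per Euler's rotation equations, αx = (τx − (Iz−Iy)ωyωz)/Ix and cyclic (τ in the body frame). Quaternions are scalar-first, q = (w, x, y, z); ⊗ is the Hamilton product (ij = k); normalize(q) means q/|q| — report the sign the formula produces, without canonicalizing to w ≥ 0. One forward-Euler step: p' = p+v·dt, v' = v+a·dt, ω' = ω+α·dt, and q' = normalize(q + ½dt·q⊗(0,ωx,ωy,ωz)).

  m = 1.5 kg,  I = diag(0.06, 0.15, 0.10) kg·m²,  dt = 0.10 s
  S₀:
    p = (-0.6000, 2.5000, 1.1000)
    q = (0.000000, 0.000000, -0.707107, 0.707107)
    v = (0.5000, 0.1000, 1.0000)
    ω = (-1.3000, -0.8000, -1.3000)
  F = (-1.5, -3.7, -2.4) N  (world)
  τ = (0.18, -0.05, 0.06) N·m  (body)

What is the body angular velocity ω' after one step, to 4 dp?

(τ − ω×Iω)/I = (3.8667, 0.1173, -0.3360)
ω + α·dt = (-0.9133, -0.7883, -1.3336)

ω' = (-0.9133, -0.7883, -1.3336)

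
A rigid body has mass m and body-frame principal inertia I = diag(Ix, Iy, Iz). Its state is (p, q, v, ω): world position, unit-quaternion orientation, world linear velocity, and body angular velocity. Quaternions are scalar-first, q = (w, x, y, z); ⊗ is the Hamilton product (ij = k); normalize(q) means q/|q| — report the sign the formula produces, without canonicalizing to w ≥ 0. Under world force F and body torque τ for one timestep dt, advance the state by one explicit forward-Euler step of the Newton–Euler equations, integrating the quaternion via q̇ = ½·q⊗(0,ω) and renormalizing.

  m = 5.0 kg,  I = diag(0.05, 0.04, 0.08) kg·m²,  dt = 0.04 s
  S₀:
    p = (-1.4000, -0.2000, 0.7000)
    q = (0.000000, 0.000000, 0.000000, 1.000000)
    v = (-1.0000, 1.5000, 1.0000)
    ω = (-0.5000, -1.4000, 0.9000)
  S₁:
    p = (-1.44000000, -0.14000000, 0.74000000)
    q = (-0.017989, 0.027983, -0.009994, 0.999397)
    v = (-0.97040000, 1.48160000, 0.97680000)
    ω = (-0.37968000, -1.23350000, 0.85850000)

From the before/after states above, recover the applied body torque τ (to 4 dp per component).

rate change Δω = (0.12032000, 0.16650000, -0.04150000)
gyro term ω₀×Iω₀ = (-0.0504, 0.0135, -0.0070)
I·α + gyro = (0.1000, 0.1800, -0.0900)

τ = (0.1000, 0.1800, -0.0900)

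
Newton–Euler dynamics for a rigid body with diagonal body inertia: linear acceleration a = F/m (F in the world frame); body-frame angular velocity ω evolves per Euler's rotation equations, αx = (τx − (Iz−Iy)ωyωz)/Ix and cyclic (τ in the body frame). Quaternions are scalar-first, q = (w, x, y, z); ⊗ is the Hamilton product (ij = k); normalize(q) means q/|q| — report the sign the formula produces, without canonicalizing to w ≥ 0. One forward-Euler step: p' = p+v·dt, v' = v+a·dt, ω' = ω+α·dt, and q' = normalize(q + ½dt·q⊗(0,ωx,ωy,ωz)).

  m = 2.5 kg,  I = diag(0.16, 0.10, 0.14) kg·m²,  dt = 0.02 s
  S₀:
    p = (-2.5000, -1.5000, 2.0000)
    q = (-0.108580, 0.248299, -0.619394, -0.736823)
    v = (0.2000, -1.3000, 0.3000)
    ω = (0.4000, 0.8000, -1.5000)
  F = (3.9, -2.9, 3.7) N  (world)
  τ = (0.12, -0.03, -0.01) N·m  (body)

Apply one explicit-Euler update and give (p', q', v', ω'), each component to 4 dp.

a = F/m = (1.5600, -1.1600, 1.4800)
new position p' = (-2.4960, -1.5260, 2.0060)
v' = v + a·dt = (0.2312, -1.3232, 0.3296)
α = I⁻¹(τ − ω×Iω) = (1.0500, -0.1800, 0.0657)
ω + α·dt = (0.4210, 0.7964, -1.4987)
Hamilton product q⊗(0,ω) = (-0.7090389, 1.4751174, -0.0091447, 0.6092668)
q' = normalize(q + ½dt·q⊗(0,ω)) = (-0.1157, 0.2630, -0.6194, -0.7306)

p' = (-2.4960, -1.5260, 2.0060)
q' = (-0.1157, 0.2630, -0.6194, -0.7306)
v' = (0.2312, -1.3232, 0.3296)
ω' = (0.4210, 0.7964, -1.4987)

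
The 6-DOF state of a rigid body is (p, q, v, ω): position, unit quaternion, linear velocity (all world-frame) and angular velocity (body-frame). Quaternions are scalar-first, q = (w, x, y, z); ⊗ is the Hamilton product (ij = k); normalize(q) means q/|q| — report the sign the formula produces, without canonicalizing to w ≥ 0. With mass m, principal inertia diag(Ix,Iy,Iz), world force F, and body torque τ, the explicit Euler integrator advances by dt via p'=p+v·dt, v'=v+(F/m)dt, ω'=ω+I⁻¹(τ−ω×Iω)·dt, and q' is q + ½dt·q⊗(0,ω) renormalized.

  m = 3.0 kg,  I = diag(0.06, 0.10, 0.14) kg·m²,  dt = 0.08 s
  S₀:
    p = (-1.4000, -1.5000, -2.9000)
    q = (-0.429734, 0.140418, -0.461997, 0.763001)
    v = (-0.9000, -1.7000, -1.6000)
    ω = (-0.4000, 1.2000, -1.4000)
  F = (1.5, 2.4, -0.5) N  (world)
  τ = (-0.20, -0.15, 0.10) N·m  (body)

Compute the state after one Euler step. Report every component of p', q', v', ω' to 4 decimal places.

a = (0.5000, 0.8000, -0.1667)
p' = p + v·dt = (-1.4720, -1.6360, -3.0280)
v' = v + a·dt = (-0.8600, -1.6360, -1.6133)
ω×(Iω) gyroscopic = (-0.0672, -0.0448, -0.0192)
angular accel α = (-2.2133, -1.0520, 0.8514)
new body rate ω' = (-0.5771, 1.1158, -1.3319)
q⊗(0,ω) = (1.6787650, -0.0969118, -0.6242960, 0.5853304)
q + ½dt·q⊗(0,ω), renormalized = (-0.3616, 0.1362, -0.4856, 0.7842)

p' = (-1.4720, -1.6360, -3.0280)
q' = (-0.3616, 0.1362, -0.4856, 0.7842)
v' = (-0.8600, -1.6360, -1.6133)
ω' = (-0.5771, 1.1158, -1.3319)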